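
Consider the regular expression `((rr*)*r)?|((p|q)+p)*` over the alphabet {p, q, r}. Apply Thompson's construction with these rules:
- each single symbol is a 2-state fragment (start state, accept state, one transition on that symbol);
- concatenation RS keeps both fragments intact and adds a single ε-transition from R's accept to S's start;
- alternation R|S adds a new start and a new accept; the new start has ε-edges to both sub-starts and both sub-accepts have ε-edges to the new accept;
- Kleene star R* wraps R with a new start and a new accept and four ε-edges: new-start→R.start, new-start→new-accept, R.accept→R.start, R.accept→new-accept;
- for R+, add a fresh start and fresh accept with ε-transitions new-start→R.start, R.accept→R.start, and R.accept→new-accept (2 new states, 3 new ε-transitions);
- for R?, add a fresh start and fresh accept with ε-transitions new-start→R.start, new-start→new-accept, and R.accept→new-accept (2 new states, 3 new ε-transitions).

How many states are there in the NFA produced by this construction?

Per subexpression:
Each of the 6 symbol leaves contributes a 2-state fragment.
  r* — 4 states
  rr* — 6 states
  (rr*)* — 8 states
  (rr*)*r — 10 states
  ((rr*)*r)? — 12 states
  p|q — 6 states
  (p|q)+ — 8 states
  (p|q)+p — 10 states
  ((p|q)+p)* — 12 states
  ((rr*)*r)?|((p|q)+p)* — 26 states

26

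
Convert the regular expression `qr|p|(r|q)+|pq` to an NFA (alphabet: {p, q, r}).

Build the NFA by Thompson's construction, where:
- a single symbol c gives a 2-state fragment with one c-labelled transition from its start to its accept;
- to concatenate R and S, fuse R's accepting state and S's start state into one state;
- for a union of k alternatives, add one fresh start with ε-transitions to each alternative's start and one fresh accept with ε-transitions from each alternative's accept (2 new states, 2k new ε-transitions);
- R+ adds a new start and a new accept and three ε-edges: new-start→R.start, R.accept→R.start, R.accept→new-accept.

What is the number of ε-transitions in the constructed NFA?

15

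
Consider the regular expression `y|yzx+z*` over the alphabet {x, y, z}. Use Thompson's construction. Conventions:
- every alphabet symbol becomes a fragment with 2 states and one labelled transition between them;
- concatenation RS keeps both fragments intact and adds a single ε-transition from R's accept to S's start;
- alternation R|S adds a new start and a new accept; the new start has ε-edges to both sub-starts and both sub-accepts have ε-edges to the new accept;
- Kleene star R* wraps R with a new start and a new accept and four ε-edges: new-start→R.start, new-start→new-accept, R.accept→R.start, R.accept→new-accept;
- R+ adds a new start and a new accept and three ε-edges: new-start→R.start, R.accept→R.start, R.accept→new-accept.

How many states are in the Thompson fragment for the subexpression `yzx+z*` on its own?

Fragment for `yzx+z*`:
Each of the 4 symbol leaves contributes a 2-state fragment.
  x+ = 4 states
  z* = 4 states
  yzx+z* = 12 states

12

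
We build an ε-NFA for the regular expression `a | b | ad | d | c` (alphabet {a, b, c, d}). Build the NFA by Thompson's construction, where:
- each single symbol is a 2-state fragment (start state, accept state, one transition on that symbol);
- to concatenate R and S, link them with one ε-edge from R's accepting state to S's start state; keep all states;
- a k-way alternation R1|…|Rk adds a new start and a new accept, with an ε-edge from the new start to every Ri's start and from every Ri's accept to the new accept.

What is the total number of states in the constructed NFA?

14

Building bottom-up:
Each of the 6 symbol leaves contributes a 2-state fragment.
  ad = 4 states
  a | b | ad | d | c = 14 states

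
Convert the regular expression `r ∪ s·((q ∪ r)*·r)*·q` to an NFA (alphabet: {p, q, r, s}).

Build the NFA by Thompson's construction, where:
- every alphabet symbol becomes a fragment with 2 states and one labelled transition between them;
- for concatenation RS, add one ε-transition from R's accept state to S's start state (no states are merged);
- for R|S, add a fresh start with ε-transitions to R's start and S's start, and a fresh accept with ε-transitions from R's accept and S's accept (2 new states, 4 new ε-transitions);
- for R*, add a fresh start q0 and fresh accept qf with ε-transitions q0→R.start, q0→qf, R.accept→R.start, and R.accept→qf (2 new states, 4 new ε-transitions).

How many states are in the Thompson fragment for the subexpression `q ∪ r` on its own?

6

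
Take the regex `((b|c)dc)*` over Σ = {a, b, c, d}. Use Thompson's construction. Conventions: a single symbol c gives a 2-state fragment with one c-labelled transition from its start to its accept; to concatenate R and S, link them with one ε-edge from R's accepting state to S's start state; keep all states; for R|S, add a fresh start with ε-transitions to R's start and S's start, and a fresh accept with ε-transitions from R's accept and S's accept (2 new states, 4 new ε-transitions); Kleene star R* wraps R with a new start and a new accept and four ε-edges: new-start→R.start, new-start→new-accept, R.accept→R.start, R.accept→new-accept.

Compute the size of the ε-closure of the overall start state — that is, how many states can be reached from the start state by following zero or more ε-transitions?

5

Compute the ε-closure size of each fragment's start state recursively; a symbol fragment's start has no outgoing ε-edge, so its closure is just itself (size 1).
  b|c → C = 1 + 1 + 1 = 3 (the new accept is not ε-reachable since no branch accepts ε)
  (b|c)dc → C equals the left operand's closure size = 3 (its accept is not ε-reachable, so the closure stops there)
  ((b|c)dc)* → the star's fresh start ε-reaches both the body's start and the fresh accept: C = 2 + 3 = 5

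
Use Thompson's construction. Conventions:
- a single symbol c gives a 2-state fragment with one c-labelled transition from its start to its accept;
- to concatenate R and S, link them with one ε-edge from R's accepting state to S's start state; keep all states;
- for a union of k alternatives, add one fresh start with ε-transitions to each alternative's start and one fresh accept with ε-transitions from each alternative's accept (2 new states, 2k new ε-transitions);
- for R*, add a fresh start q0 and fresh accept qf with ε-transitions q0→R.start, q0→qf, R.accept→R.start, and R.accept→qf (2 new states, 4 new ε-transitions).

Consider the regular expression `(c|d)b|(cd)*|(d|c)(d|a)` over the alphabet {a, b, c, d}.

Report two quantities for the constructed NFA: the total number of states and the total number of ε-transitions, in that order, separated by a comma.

28, 25

Building bottom-up:
Each of the 9 symbol leaves contributes 2 states and 0 ε-transitions.
  c|d = 6 states, 4 ε-transitions
  (c|d)b = 8 states, 5 ε-transitions
  cd = 4 states, 1 ε-transition
  (cd)* = 6 states, 5 ε-transitions
  d|c = 6 states, 4 ε-transitions
  d|a = 6 states, 4 ε-transitions
  (d|c)(d|a) = 12 states, 9 ε-transitions
  (c|d)b|(cd)*|(d|c)(d|a) = 28 states, 25 ε-transitions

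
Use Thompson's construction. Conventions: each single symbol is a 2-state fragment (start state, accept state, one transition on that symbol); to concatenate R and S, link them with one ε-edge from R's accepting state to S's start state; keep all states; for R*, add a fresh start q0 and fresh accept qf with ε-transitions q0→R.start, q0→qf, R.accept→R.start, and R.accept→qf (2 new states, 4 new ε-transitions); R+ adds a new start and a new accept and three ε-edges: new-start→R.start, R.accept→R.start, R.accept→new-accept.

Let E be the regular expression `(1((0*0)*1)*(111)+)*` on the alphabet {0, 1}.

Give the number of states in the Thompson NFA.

Recursing over subexpressions:
Each of the 7 symbol leaves contributes a 2-state fragment.
  0* : 4 states
  0*0 : 6 states
  (0*0)* : 8 states
  (0*0)*1 : 10 states
  ((0*0)*1)* : 12 states
  111 : 6 states
  (111)+ : 8 states
  1((0*0)*1)*(111)+ : 22 states
  (1((0*0)*1)*(111)+)* : 24 states

24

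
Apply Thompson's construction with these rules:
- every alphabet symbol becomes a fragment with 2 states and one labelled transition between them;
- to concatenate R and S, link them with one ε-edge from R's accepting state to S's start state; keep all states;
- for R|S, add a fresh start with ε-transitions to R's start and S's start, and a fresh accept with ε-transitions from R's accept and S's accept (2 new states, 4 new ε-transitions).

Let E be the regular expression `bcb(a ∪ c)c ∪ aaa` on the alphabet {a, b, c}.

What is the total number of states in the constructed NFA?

22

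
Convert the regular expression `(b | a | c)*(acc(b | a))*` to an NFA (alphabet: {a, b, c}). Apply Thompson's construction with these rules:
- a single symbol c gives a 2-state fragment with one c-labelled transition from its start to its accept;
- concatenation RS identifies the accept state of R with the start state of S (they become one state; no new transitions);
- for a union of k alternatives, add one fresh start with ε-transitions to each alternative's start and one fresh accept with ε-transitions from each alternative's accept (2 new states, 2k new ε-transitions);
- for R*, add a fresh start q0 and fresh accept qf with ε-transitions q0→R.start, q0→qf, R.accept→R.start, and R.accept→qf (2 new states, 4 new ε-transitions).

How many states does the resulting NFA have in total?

Bottom-up over the parse tree:
Each of the 8 symbol leaves contributes a 2-state fragment.
  b | a | c → 8 states
  (b | a | c)* → 10 states
  b | a → 6 states
  acc(b | a) → 9 states
  (acc(b | a))* → 11 states
  (b | a | c)*(acc(b | a))* → 20 states

20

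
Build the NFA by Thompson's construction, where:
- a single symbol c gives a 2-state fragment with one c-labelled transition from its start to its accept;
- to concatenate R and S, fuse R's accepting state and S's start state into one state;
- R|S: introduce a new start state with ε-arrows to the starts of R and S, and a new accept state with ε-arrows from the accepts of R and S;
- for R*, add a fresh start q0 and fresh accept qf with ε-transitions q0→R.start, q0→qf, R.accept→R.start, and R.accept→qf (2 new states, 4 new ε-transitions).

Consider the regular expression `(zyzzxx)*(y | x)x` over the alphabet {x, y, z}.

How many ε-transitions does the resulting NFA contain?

Per subexpression:
Each of the 9 symbol leaves contributes 0 ε-transitions.
  zyzzxx : 0 ε-transitions
  (zyzzxx)* : 4 ε-transitions
  y | x : 4 ε-transitions
  (zyzzxx)*(y | x)x : 8 ε-transitions

8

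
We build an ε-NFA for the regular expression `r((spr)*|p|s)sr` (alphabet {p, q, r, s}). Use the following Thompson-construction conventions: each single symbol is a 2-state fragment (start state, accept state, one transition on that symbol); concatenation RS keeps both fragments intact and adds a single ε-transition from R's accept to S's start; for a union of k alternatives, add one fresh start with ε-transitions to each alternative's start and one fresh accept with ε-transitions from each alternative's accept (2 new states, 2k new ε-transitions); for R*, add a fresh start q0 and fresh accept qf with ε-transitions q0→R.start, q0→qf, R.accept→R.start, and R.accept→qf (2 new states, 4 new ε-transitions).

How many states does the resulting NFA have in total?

Per subexpression:
Each of the 8 symbol leaves contributes a 2-state fragment.
  spr → 6 states
  (spr)* → 8 states
  (spr)*|p|s → 14 states
  r((spr)*|p|s)sr → 20 states

20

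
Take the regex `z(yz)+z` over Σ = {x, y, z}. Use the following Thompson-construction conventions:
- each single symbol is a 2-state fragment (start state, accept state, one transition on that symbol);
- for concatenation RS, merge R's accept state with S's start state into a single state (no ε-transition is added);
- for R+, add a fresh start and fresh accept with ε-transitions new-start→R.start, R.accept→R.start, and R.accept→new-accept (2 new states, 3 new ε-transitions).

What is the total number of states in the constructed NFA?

7

Per subexpression:
Each of the 4 symbol leaves contributes a 2-state fragment.
  yz — 3 states
  (yz)+ — 5 states
  z(yz)+z — 7 states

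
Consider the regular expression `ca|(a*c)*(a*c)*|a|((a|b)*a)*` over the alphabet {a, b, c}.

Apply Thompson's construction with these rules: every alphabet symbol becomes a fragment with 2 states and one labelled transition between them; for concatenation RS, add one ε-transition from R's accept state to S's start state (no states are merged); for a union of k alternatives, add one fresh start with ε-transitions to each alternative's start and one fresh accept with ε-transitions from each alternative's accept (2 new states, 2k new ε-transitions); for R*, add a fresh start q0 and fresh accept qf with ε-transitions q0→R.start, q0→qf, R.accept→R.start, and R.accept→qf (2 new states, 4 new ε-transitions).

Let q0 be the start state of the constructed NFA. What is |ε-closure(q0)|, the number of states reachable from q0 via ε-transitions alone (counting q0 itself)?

24

Work bottom-up. For each fragment F, track |ε-closure(F.start)| and whether F's accept lies in that closure (i.e. whether F accepts ε). A single-symbol fragment has closure size 1 and does not accept ε.
  ca → C equals the left operand's closure size = 1 (its accept is not ε-reachable, so the closure stops there)
  a* → new start has ε-edges to the inner start and to the new accept, so C = 2 + 1 = 3
  a*c → C = 3 + 1 = 4 (closure spills across the concat boundary because the left factor accepts ε)
  (a*c)* → the star's fresh start ε-reaches both the body's start and the fresh accept: C = 2 + 4 = 6
  a* → the star's fresh start ε-reaches both the body's start and the fresh accept: C = 2 + 1 = 3
  a*c → C = 3 + 1 = 4 (closure spills across the concat boundary because the left factor accepts ε)
  (a*c)* → the star's fresh start ε-reaches both the body's start and the fresh accept: C = 2 + 4 = 6
  (a*c)*(a*c)* → C = 6 + 6 = 12 (closure spills across the concat boundary because the left factor accepts ε)
  a|b → new start ε-reaches every alternative's start; none of them accept ε, so the new accept is not reached: C = 1 + 1 + 1 = 3
  (a|b)* → new start has ε-edges to the inner start and to the new accept, so C = 2 + 3 = 5
  (a|b)*a → the left operand accepts ε, so the closure extends into the next operand (via the concat ε-link); C = 5 + 1 = 6
  ((a|b)*a)* → the star's fresh start ε-reaches both the body's start and the fresh accept: C = 2 + 6 = 8
  ca|(a*c)*(a*c)*|a|((a|b)*a)* → new start ε-reaches every alternative's start; at least one alternative accepts ε, so the union's new accept is reached too: C = 1 + 1 + 12 + 1 + 8 + 1 = 24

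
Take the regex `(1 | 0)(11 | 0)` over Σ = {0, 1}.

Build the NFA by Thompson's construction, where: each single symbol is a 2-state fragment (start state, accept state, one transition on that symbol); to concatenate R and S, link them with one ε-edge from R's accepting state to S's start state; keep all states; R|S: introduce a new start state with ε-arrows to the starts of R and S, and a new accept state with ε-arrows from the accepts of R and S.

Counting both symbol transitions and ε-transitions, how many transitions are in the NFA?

Building bottom-up:
Each of the 5 symbol leaves contributes 1 transition (1 symbol, 0 ε).
  1 | 0 : 6 transitions (2 symbol, 4 ε)
  11 : 3 transitions (2 symbol, 1 ε)
  11 | 0 : 8 transitions (3 symbol, 5 ε)
  (1 | 0)(11 | 0) : 15 transitions (5 symbol, 10 ε)

15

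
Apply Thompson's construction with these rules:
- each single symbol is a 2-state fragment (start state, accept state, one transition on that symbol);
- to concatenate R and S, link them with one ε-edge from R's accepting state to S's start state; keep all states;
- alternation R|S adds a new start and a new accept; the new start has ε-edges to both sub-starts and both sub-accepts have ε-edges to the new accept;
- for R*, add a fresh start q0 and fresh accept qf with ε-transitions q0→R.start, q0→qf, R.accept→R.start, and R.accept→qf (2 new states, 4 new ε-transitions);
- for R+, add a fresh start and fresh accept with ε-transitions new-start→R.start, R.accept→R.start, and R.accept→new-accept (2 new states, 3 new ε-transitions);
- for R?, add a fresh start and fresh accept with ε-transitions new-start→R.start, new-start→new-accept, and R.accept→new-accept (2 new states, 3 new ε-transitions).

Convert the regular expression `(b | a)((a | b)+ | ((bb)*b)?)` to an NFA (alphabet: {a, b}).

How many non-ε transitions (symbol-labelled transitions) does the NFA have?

Per subexpression:
Each of the 7 symbol leaves contributes exactly 1 symbol transition.
  b | a → 2 symbol transitions
  a | b → 2 symbol transitions
  (a | b)+ → 2 symbol transitions
  bb → 2 symbol transitions
  (bb)* → 2 symbol transitions
  (bb)*b → 3 symbol transitions
  ((bb)*b)? → 3 symbol transitions
  (a | b)+ | ((bb)*b)? → 5 symbol transitions
  (b | a)((a | b)+ | ((bb)*b)?) → 7 symbol transitions

7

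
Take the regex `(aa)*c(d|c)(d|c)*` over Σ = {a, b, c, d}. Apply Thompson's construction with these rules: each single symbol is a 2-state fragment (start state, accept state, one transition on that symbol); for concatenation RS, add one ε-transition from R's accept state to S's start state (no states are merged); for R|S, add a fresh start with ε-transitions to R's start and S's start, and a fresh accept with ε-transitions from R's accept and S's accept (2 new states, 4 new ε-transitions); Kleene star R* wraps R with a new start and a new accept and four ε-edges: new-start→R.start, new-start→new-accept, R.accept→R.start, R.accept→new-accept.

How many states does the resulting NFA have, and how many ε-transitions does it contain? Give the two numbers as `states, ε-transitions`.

Recursing over subexpressions:
Each of the 7 symbol leaves contributes 2 states and 0 ε-transitions.
  aa : 4 states, 1 ε-transition
  (aa)* : 6 states, 5 ε-transitions
  d|c : 6 states, 4 ε-transitions
  d|c : 6 states, 4 ε-transitions
  (d|c)* : 8 states, 8 ε-transitions
  (aa)*c(d|c)(d|c)* : 22 states, 20 ε-transitions

22, 20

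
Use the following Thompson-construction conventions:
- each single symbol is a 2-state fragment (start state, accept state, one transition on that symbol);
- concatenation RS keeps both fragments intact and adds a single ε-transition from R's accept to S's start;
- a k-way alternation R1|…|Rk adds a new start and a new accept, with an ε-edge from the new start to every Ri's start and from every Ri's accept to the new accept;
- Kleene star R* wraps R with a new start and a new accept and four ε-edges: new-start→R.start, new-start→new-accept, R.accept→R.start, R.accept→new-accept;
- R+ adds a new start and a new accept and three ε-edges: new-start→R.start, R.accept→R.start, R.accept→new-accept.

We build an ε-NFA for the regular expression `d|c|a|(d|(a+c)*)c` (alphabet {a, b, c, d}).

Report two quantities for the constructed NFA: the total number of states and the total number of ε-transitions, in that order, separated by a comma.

Recursing over subexpressions:
Each of the 7 symbol leaves contributes 2 states and 0 ε-transitions.
  a+ = 4 states, 3 ε-transitions
  a+c = 6 states, 4 ε-transitions
  (a+c)* = 8 states, 8 ε-transitions
  d|(a+c)* = 12 states, 12 ε-transitions
  (d|(a+c)*)c = 14 states, 13 ε-transitions
  d|c|a|(d|(a+c)*)c = 22 states, 21 ε-transitions

22, 21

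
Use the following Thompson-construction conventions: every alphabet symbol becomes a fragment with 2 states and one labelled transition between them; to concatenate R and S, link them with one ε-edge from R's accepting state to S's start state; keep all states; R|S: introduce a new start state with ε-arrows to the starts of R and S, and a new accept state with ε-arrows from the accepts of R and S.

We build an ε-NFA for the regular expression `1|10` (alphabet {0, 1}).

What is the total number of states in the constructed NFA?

8

Recursing over subexpressions:
Each of the 3 symbol leaves contributes a 2-state fragment.
  10 → 4 states
  1|10 → 8 states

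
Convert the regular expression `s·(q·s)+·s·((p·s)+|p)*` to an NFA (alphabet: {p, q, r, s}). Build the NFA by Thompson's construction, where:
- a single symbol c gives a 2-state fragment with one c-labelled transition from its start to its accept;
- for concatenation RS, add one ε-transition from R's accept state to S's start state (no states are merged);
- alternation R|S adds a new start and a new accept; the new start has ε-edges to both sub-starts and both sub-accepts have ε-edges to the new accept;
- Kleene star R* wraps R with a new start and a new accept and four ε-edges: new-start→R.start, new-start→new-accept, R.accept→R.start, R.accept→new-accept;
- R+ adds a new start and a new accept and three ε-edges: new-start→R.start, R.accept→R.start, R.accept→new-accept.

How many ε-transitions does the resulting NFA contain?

19

Per subexpression:
Each of the 7 symbol leaves contributes 0 ε-transitions.
  q·s — 1 ε-transition
  (q·s)+ — 4 ε-transitions
  p·s — 1 ε-transition
  (p·s)+ — 4 ε-transitions
  (p·s)+|p — 8 ε-transitions
  ((p·s)+|p)* — 12 ε-transitions
  s·(q·s)+·s·((p·s)+|p)* — 19 ε-transitions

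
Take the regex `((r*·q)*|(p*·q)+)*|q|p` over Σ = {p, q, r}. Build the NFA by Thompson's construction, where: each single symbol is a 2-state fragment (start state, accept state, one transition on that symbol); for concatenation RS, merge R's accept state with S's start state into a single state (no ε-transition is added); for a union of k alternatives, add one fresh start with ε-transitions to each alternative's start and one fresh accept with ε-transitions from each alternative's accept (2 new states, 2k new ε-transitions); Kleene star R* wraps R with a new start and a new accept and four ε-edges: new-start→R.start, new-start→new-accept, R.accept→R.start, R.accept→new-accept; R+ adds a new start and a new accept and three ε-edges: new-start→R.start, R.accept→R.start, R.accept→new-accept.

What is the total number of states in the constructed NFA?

24

By structural recursion:
Each of the 6 symbol leaves contributes a 2-state fragment.
  r* → 4 states
  r*·q → 5 states
  (r*·q)* → 7 states
  p* → 4 states
  p*·q → 5 states
  (p*·q)+ → 7 states
  (r*·q)*|(p*·q)+ → 16 states
  ((r*·q)*|(p*·q)+)* → 18 states
  ((r*·q)*|(p*·q)+)*|q|p → 24 states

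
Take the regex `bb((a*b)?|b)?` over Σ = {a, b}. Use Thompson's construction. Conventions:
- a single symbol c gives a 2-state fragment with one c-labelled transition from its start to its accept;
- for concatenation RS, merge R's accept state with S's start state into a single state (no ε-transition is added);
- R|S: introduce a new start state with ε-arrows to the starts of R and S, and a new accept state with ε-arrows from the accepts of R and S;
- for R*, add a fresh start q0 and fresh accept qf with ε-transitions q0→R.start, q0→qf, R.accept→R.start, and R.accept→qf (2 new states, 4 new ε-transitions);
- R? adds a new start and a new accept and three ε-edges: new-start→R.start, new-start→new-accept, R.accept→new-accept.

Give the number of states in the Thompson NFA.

15

Bottom-up over the parse tree:
Each of the 5 symbol leaves contributes a 2-state fragment.
  a* — 4 states
  a*b — 5 states
  (a*b)? — 7 states
  (a*b)?|b — 11 states
  ((a*b)?|b)? — 13 states
  bb((a*b)?|b)? — 15 states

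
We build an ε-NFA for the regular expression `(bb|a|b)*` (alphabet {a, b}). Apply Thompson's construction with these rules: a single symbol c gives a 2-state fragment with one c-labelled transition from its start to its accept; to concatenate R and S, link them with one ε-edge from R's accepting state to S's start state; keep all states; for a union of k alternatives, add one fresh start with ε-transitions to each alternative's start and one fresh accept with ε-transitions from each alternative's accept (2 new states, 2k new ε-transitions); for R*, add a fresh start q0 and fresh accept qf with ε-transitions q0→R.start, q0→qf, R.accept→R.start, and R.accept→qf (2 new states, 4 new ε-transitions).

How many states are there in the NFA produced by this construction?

12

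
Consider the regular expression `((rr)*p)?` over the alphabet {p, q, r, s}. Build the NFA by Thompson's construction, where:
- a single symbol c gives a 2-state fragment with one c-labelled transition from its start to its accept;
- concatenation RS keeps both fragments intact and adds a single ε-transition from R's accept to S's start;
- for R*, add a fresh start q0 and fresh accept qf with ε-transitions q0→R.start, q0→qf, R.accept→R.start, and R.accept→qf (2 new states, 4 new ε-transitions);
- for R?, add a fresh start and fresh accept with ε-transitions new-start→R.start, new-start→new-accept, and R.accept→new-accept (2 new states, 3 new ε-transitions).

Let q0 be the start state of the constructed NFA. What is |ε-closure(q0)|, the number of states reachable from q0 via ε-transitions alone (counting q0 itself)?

6

Let C(F) = |ε-closure(F.start)| within fragment F, and note whether F accepts ε. Symbol fragments have C = 1 and do not accept ε. Then:
  rr : same as the first factor's closure: |ε-closure| = 1
  (rr)* : new start has ε-edges to the inner start and to the new accept, so |ε-closure| = 2 + 1 = 3
  (rr)*p : the left operand accepts ε, so the closure extends into the next operand (via the concat ε-link); |ε-closure| = 3 + 1 = 4
  ((rr)*p)? : |ε-closure| = 1 (new start) + 4 (body) + 1 (new accept, via ε) = 6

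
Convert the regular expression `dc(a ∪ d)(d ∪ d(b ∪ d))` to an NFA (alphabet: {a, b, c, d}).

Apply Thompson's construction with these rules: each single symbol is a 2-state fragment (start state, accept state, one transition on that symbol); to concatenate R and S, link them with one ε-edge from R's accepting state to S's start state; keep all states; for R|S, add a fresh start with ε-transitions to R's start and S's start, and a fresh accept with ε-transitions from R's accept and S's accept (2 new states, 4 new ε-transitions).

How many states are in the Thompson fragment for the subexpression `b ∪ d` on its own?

Fragment for `b ∪ d`:
Each of the 2 symbol leaves contributes a 2-state fragment.
  b ∪ d → 6 states

6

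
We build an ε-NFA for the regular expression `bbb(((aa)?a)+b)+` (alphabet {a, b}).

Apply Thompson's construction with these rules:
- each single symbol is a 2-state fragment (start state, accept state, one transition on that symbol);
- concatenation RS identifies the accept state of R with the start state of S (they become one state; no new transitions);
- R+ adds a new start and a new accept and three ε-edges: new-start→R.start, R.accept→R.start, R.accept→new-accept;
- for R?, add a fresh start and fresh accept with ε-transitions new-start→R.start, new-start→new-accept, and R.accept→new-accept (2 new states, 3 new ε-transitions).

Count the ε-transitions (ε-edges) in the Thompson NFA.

Recursing over subexpressions:
Each of the 7 symbol leaves contributes 0 ε-transitions.
  aa — 0 ε-transitions
  (aa)? — 3 ε-transitions
  (aa)?a — 3 ε-transitions
  ((aa)?a)+ — 6 ε-transitions
  ((aa)?a)+b — 6 ε-transitions
  (((aa)?a)+b)+ — 9 ε-transitions
  bbb(((aa)?a)+b)+ — 9 ε-transitions

9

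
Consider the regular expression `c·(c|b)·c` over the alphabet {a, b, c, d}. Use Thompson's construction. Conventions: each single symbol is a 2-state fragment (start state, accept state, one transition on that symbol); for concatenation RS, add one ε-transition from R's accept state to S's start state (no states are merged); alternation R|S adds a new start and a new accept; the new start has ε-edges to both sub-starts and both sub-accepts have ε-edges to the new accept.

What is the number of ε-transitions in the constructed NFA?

Per subexpression:
Each of the 4 symbol leaves contributes 0 ε-transitions.
  c|b → 4 ε-transitions
  c·(c|b)·c → 6 ε-transitions

6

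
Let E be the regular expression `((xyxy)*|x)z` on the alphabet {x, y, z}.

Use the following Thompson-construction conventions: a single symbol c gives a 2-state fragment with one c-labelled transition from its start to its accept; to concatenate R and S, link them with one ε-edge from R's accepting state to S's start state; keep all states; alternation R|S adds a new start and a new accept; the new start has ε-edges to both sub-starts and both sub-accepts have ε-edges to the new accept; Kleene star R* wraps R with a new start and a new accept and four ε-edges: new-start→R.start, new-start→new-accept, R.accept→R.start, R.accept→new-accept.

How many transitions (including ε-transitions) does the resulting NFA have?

18

Per subexpression:
Each of the 6 symbol leaves contributes 1 transition (1 symbol, 0 ε).
  xyxy → 7 transitions (4 symbol, 3 ε)
  (xyxy)* → 11 transitions (4 symbol, 7 ε)
  (xyxy)*|x → 16 transitions (5 symbol, 11 ε)
  ((xyxy)*|x)z → 18 transitions (6 symbol, 12 ε)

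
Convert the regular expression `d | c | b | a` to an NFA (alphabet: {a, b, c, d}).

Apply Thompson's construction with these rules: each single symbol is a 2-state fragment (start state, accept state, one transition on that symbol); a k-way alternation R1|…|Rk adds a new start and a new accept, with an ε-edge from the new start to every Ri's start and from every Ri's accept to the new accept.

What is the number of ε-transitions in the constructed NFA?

8

Recursing over subexpressions:
Each of the 4 symbol leaves contributes 0 ε-transitions.
  d | c | b | a → 8 ε-transitions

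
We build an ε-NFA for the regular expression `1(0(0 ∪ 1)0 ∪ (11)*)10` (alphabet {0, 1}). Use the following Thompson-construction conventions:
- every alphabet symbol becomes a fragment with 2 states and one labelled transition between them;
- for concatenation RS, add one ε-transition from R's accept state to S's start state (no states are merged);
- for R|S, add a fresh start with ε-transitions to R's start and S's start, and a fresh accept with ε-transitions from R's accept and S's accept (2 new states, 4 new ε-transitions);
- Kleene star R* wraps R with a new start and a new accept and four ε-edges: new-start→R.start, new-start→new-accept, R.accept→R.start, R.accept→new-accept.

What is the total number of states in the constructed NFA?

24

Building bottom-up:
Each of the 9 symbol leaves contributes a 2-state fragment.
  0 ∪ 1 — 6 states
  0(0 ∪ 1)0 — 10 states
  11 — 4 states
  (11)* — 6 states
  0(0 ∪ 1)0 ∪ (11)* — 18 states
  1(0(0 ∪ 1)0 ∪ (11)*)10 — 24 states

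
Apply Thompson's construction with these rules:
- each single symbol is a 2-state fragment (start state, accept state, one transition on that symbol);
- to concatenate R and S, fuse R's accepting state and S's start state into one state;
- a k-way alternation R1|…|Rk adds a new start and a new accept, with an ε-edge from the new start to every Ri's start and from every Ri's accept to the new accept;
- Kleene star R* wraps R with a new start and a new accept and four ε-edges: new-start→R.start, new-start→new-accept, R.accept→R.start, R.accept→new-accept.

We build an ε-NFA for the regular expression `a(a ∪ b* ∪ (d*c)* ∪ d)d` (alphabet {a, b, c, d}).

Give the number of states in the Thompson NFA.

Bottom-up over the parse tree:
Each of the 7 symbol leaves contributes a 2-state fragment.
  b* — 4 states
  d* — 4 states
  d*c — 5 states
  (d*c)* — 7 states
  a ∪ b* ∪ (d*c)* ∪ d — 17 states
  a(a ∪ b* ∪ (d*c)* ∪ d)d — 19 states

19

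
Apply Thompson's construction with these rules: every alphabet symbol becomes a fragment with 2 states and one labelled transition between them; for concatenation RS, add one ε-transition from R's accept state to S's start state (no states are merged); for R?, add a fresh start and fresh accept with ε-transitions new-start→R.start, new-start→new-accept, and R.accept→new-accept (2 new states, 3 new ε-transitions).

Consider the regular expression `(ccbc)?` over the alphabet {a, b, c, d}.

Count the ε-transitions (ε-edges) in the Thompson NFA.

6

Bottom-up over the parse tree:
Each of the 4 symbol leaves contributes 0 ε-transitions.
  ccbc : 3 ε-transitions
  (ccbc)? : 6 ε-transitions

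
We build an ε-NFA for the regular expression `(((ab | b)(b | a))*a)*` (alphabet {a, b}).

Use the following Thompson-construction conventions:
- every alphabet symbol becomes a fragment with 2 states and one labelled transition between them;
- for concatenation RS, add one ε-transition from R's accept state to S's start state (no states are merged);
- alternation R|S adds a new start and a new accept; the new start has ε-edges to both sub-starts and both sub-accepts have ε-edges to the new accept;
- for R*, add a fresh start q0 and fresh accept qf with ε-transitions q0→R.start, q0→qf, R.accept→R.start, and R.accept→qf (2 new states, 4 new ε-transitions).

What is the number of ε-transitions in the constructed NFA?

Bottom-up over the parse tree:
Each of the 6 symbol leaves contributes 0 ε-transitions.
  ab : 1 ε-transition
  ab | b : 5 ε-transitions
  b | a : 4 ε-transitions
  (ab | b)(b | a) : 10 ε-transitions
  ((ab | b)(b | a))* : 14 ε-transitions
  ((ab | b)(b | a))*a : 15 ε-transitions
  (((ab | b)(b | a))*a)* : 19 ε-transitions

19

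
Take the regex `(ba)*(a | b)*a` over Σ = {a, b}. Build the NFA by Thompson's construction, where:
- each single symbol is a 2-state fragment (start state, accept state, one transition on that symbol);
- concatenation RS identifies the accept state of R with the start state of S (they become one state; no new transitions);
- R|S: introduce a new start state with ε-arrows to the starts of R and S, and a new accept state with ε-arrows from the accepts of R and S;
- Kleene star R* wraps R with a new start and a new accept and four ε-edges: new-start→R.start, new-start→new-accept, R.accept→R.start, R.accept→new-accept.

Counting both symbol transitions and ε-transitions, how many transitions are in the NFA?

Per subexpression:
Each of the 5 symbol leaves contributes 1 transition (1 symbol, 0 ε).
  ba = 2 transitions (2 symbol, 0 ε)
  (ba)* = 6 transitions (2 symbol, 4 ε)
  a | b = 6 transitions (2 symbol, 4 ε)
  (a | b)* = 10 transitions (2 symbol, 8 ε)
  (ba)*(a | b)*a = 17 transitions (5 symbol, 12 ε)

17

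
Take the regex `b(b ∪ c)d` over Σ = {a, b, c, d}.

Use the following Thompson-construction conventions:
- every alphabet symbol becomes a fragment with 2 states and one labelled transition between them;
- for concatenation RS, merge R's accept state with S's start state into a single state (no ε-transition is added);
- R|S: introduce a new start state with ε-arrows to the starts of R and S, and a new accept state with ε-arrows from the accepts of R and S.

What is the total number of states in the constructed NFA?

8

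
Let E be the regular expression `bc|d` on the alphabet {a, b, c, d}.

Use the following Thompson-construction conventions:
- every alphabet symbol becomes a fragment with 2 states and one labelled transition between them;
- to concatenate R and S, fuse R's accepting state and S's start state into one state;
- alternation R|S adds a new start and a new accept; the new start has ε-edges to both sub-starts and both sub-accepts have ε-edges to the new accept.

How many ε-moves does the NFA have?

Bottom-up over the parse tree:
Each of the 3 symbol leaves contributes 0 ε-transitions.
  bc = 0 ε-transitions
  bc|d = 4 ε-transitions

4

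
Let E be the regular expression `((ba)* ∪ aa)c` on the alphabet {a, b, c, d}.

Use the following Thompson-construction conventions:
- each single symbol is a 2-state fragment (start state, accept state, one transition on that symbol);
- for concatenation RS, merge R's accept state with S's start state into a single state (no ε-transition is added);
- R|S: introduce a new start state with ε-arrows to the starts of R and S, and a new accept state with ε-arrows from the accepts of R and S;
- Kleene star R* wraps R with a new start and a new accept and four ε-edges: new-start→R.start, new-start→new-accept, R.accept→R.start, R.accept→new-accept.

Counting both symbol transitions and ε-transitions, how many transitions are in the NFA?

13

By structural recursion:
Each of the 5 symbol leaves contributes 1 transition (1 symbol, 0 ε).
  ba — 2 transitions (2 symbol, 0 ε)
  (ba)* — 6 transitions (2 symbol, 4 ε)
  aa — 2 transitions (2 symbol, 0 ε)
  (ba)* ∪ aa — 12 transitions (4 symbol, 8 ε)
  ((ba)* ∪ aa)c — 13 transitions (5 symbol, 8 ε)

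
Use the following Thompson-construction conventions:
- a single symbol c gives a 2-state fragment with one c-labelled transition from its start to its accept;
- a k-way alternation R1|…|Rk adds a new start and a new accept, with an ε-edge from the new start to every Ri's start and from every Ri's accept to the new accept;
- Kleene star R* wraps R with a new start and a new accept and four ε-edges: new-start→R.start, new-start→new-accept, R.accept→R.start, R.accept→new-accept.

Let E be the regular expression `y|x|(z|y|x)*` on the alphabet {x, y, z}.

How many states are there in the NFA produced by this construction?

16

By structural recursion:
Each of the 5 symbol leaves contributes a 2-state fragment.
  z|y|x — 8 states
  (z|y|x)* — 10 states
  y|x|(z|y|x)* — 16 states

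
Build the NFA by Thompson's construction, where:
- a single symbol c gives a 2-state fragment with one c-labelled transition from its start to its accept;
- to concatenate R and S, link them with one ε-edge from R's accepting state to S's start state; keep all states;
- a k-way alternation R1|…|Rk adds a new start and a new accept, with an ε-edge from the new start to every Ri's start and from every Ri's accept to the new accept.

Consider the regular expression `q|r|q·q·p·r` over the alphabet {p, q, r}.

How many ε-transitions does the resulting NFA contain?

By structural recursion:
Each of the 6 symbol leaves contributes 0 ε-transitions.
  q·q·p·r → 3 ε-transitions
  q|r|q·q·p·r → 9 ε-transitions

9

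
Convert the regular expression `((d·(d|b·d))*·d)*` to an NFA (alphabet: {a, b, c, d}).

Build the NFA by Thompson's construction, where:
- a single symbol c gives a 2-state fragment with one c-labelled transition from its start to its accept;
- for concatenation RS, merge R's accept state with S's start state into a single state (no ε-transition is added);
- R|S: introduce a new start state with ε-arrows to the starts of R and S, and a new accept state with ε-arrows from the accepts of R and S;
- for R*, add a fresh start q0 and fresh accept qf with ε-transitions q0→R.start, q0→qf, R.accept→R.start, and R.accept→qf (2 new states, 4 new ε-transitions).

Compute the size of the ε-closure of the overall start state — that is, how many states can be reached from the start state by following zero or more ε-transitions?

Work bottom-up. For each fragment F, track |ε-closure(F.start)| and whether F's accept lies in that closure (i.e. whether F accepts ε). A single-symbol fragment has closure size 1 and does not accept ε.
  b·d : |closure| equals the left operand's closure size = 1 (its accept is not ε-reachable, so the closure stops there)
  d|b·d : |closure| = 1 + 1 + 1 = 3 (the new accept is not ε-reachable since no branch accepts ε)
  d·(d|b·d) : same as the first factor's closure: |closure| = 1
  (d·(d|b·d))* : new start has ε-edges to the inner start and to the new accept, so |closure| = 2 + 1 = 3
  (d·(d|b·d))*·d : the left operand accepts ε, so the closure extends into the next operand (the shared merged state is already counted); |closure| = 3 + (1−1) = 3
  ((d·(d|b·d))*·d)* : |closure| = 1 (new start) + 3 (body) + 1 (new accept) = 5

5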